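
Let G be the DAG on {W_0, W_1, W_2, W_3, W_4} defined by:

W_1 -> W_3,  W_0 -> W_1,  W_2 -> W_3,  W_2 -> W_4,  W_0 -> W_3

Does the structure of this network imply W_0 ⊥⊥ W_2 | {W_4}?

Enumerating the 2 paths from W_0 to W_2 and testing each for blocking by {W_4}:
  1. W_0 → W_3 ← W_2 — W_3:collider[blocks] ⇒ blocked
  2. W_0 → W_1 → W_3 ← W_2 — W_1:chain[open]; W_3:collider[blocks] ⇒ blocked
All paths are blocked; W_0 ⊥ W_2 | {W_4} holds.

Yes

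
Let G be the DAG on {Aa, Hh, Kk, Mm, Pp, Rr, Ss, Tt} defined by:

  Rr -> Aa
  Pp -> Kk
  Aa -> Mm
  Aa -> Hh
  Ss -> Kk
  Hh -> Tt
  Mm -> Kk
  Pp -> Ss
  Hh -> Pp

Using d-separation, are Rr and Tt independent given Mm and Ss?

3 paths connect Rr and Tt; each must be blocked for d-separation to hold:
  1. Rr → Aa → Mm → Kk ← Ss ← Pp ← Hh → Tt — Aa:chain[open]; Mm:chain[blocks]; Kk:collider[blocks]; Ss:chain[blocks]; Pp:chain[open]; Hh:fork[open] ⇒ blocked
  2. Rr → Aa → Mm → Kk ← Pp ← Hh → Tt — Aa:chain[open]; Mm:chain[blocks]; Kk:collider[blocks]; Pp:chain[open]; Hh:fork[open] ⇒ blocked
  3. Rr → Aa → Hh → Tt — Aa:chain[open]; Hh:chain[open] ⇒ active
Since the path Rr → Aa → Hh → Tt is active, Rr and Tt are not d-separated given {Mm, Ss}.

No — Rr and Tt are not d-separated given {Mm, Ss}.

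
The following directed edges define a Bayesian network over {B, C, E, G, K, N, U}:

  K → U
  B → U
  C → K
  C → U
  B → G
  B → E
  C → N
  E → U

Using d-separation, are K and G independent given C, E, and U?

4 paths connect K and G; each must be blocked for d-separation to hold:
  1. K ← C → U ← E ← B → G — C:fork[blocks]; U:collider[open]; E:chain[blocks]; B:fork[open] ⇒ blocked
  2. K ← C → U ← B → G — C:fork[blocks]; U:collider[open]; B:fork[open] ⇒ blocked
  3. K → U ← E ← B → G — U:collider[open]; E:chain[blocks]; B:fork[open] ⇒ blocked
  4. K → U ← B → G — U:collider[open]; B:fork[open] ⇒ active
Because an active path exists, K and G are not d-separated.

No — K and G are not d-separated given {C, E, U}.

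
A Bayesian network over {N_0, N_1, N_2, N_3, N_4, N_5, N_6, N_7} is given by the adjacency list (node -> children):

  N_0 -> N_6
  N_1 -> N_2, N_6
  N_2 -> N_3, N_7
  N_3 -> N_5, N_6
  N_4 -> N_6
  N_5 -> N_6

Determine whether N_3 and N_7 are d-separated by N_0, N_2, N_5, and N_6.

Yes

We examine all 3 paths between N_3 and N_7:
Path 1: N_3 → N_5 → N_6 ← N_1 → N_2 → N_7
  N_5 is a chain here and N_5 is conditioned on, so the path is blocked at N_5.
Path 2: N_3 ← N_2 → N_7
  N_2 is a fork here and N_2 is conditioned on, so the path is blocked at N_2.
Path 3: N_3 → N_6 ← N_1 → N_2 → N_7
  N_2 is a chain here and N_2 is conditioned on, so the path is blocked at N_2.
All paths are blocked; N_3 ⊥ N_7 | {N_0, N_2, N_5, N_6} holds.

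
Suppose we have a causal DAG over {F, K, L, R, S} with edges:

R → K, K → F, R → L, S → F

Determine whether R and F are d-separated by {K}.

Yes — R and F are d-separated given {K}.

The only undirected path from R to F is:
  1. R → K → F — K:chain[blocks] ⇒ blocked
Every path is blocked, so R and F are d-separated given {K}.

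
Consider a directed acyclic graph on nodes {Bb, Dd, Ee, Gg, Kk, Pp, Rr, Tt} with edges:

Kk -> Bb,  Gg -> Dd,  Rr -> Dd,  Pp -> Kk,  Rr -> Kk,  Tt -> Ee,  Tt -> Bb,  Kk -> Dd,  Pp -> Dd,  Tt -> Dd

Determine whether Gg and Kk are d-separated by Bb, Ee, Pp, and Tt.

Yes — Gg and Kk are d-separated given {Bb, Ee, Pp, Tt}.

There are 4 undirected paths between Gg and Kk; checking each against the conditioning set {Bb, Ee, Pp, Tt}:
  1. Gg → Dd ← Kk — Dd:collider[blocks] ⇒ blocked
  2. Gg → Dd ← Rr → Kk — Dd:collider[blocks]; Rr:fork[open] ⇒ blocked
  3. Gg → Dd ← Tt → Bb ← Kk — Dd:collider[blocks]; Tt:fork[blocks]; Bb:collider[open] ⇒ blocked
  4. Gg → Dd ← Pp → Kk — Dd:collider[blocks]; Pp:fork[blocks] ⇒ blocked
Every path is blocked, so Gg and Kk are d-separated given {Bb, Ee, Pp, Tt}.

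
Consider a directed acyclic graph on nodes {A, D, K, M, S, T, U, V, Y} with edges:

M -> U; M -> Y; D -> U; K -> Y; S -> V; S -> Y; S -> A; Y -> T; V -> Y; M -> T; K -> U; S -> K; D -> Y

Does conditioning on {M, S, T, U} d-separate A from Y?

Enumerating the 6 paths from A to Y and testing each for blocking by {M, S, T, U}:
  1. A ← S → K → Y — S:fork[blocks]; K:chain[open] ⇒ blocked
  2. A ← S → K → U ← M → Y — S:fork[blocks]; K:chain[open]; U:collider[open]; M:fork[blocks] ⇒ blocked
  3. A ← S → K → U ← M → T ← Y — S:fork[blocks]; K:chain[open]; U:collider[open]; M:fork[blocks]; T:collider[open] ⇒ blocked
  4. A ← S → K → U ← D → Y — S:fork[blocks]; K:chain[open]; U:collider[open]; D:fork[open] ⇒ blocked
  5. A ← S → V → Y — S:fork[blocks]; V:chain[open] ⇒ blocked
  6. A ← S → Y — S:fork[blocks] ⇒ blocked
Since every path is blocked, d-separation holds.

Yes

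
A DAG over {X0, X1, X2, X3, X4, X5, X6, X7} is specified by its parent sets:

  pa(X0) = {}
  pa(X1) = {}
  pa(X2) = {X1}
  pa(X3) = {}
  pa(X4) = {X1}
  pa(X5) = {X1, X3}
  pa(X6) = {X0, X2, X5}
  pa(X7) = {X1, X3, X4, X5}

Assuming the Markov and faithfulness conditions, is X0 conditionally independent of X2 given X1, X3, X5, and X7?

6 paths connect X0 and X2; each must be blocked for d-separation to hold:
  1. X0 → X6 ← X5 → X7 ← X1 → X2 — X6:collider[blocks]; X5:fork[blocks]; X7:collider[open]; X1:fork[blocks] ⇒ blocked
  2. X0 → X6 ← X5 → X7 ← X4 ← X1 → X2 — X6:collider[blocks]; X5:fork[blocks]; X7:collider[open]; X4:chain[open]; X1:fork[blocks] ⇒ blocked
  3. X0 → X6 ← X5 ← X1 → X2 — X6:collider[blocks]; X5:chain[blocks]; X1:fork[blocks] ⇒ blocked
  4. X0 → X6 ← X5 ← X3 → X7 ← X1 → X2 — X6:collider[blocks]; X5:chain[blocks]; X3:fork[blocks]; X7:collider[open]; X1:fork[blocks] ⇒ blocked
  5. X0 → X6 ← X5 ← X3 → X7 ← X4 ← X1 → X2 — X6:collider[blocks]; X5:chain[blocks]; X3:fork[blocks]; X7:collider[open]; X4:chain[open]; X1:fork[blocks] ⇒ blocked
  6. X0 → X6 ← X2 — X6:collider[blocks] ⇒ blocked
Since every path is blocked, d-separation holds.

Yes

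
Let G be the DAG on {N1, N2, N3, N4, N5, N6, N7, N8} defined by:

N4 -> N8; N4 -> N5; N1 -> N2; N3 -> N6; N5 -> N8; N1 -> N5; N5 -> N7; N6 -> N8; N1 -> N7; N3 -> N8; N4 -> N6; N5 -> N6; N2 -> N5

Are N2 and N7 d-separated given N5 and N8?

4 paths connect N2 and N7; each must be blocked for d-separation to hold:
  1. N2 ← N1 → N7 — N1:fork[open] ⇒ active
  2. N2 ← N1 → N5 → N7 — N1:fork[open]; N5:chain[blocks] ⇒ blocked
  3. N2 → N5 ← N1 → N7 — N5:collider[open]; N1:fork[open] ⇒ active
  4. N2 → N5 → N7 — N5:chain[blocks] ⇒ blocked
Because an active path exists, N2 and N7 are not d-separated.

No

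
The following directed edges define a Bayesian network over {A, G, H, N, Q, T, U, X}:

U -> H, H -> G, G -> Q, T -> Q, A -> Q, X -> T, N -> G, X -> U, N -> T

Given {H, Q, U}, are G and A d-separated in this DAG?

Enumerating the 3 paths from G to A and testing each for blocking by {H, Q, U}:
Path 1: G ← H ← U ← X → T → Q ← A
  H is a chain here and H is conditioned on, so the path is blocked at H.
Path 2: G ← N → T → Q ← A
  N is a fork and N is not conditioned on; T is a chain and T is not conditioned on; Q is a collider and Q is conditioned on, which opens it — no node blocks this path, so it is active.
Path 3: G → Q ← A
  Q is a collider and Q is conditioned on, which opens it — no node blocks this path, so it is active.
Since the path G ← N → T → Q ← A is active, G and A are not d-separated given {H, Q, U}.

No — G and A are not d-separated given {H, Q, U}.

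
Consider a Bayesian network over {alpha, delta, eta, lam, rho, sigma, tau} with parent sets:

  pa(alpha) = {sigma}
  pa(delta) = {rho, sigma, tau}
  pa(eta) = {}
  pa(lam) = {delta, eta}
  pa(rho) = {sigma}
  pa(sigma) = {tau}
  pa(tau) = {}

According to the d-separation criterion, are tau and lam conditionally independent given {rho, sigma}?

3 paths connect tau and lam; each must be blocked for d-separation to hold:
Path 1: tau → delta → lam
  delta is a chain and delta is not conditioned on — no node blocks this path, so it is active.
Path 2: tau → sigma → delta → lam
  sigma is a chain here and sigma is conditioned on, so the path is blocked at sigma.
Path 3: tau → sigma → rho → delta → lam
  sigma is a chain here and sigma is conditioned on, so the path is blocked at sigma.
At least one path is unblocked, so d-separation fails.

No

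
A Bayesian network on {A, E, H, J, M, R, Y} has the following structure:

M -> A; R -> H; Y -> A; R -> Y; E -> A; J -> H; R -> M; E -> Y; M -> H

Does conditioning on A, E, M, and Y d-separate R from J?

Enumerating the 4 paths from R to J and testing each for blocking by {A, E, M, Y}:
Path 1: R → M → H ← J
  M is a chain here and M is conditioned on, so the path is blocked at M.
Path 2: R → Y ← E → A ← M → H ← J
  E is a fork here and E is conditioned on, so the path is blocked at E.
Path 3: R → Y → A ← M → H ← J
  Y is a chain here and Y is conditioned on, so the path is blocked at Y.
Path 4: R → H ← J
  H is a collider here and neither H nor any of its descendants is conditioned on, so the collider stays closed — the path is blocked at H.
Every path is blocked, so R and J are d-separated given {A, E, M, Y}.

Yes — R and J are d-separated given {A, E, M, Y}.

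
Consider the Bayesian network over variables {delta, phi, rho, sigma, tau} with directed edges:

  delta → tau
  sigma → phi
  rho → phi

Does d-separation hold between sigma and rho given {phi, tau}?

Only one path connects sigma and rho:
  1. sigma → phi ← rho — phi:collider[open] ⇒ active
Since the path sigma → phi ← rho is active, sigma and rho are not d-separated given {phi, tau}.

No — sigma and rho are not d-separated given {phi, tau}.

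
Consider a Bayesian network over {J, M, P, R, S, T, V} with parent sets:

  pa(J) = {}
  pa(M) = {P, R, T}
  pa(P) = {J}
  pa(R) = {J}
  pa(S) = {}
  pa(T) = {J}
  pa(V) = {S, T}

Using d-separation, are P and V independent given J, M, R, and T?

Yes

We examine all 4 paths between P and V:
Path 1: P ← J → T → V
  J is a fork here and J is conditioned on, so the path is blocked at J.
Path 2: P ← J → R → M ← T → V
  J is a fork here and J is conditioned on, so the path is blocked at J.
Path 3: P → M ← T → V
  T is a fork here and T is conditioned on, so the path is blocked at T.
Path 4: P → M ← R ← J → T → V
  R is a chain here and R is conditioned on, so the path is blocked at R.
Every path is blocked, so P and V are d-separated given {J, M, R, T}.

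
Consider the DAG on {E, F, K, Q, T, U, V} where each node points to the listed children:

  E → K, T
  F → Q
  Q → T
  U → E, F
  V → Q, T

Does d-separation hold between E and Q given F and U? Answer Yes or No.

3 paths connect E and Q; each must be blocked for d-separation to hold:
Path 1: E → T ← Q
  T is a collider here and neither T nor any of its descendants is conditioned on, so the collider stays closed — the path is blocked at T.
Path 2: E → T ← V → Q
  T is a collider here and neither T nor any of its descendants is conditioned on, so the collider stays closed — the path is blocked at T.
Path 3: E ← U → F → Q
  U is a fork here and U is conditioned on, so the path is blocked at U.
Since every path is blocked, d-separation holds.

Yes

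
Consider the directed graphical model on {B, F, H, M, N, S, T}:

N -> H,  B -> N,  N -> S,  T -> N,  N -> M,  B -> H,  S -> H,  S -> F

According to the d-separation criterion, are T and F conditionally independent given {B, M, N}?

Yes

We examine all 3 paths between T and F:
Path 1: T → N → H ← S → F
  N is a chain here and N is conditioned on, so the path is blocked at N.
Path 2: T → N ← B → H ← S → F
  B is a fork here and B is conditioned on, so the path is blocked at B.
Path 3: T → N → S → F
  N is a chain here and N is conditioned on, so the path is blocked at N.
Every path is blocked, so T and F are d-separated given {B, M, N}.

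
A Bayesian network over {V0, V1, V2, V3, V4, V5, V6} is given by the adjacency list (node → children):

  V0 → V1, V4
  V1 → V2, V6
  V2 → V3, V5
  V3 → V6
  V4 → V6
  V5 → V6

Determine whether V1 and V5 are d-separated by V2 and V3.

Enumerating the 6 paths from V1 to V5 and testing each for blocking by {V2, V3}:
Path 1: V1 → V2 → V3 → V6 ← V5
  V2 is a chain here and V2 is conditioned on, so the path is blocked at V2.
Path 2: V1 → V2 → V5
  V2 is a chain here and V2 is conditioned on, so the path is blocked at V2.
Path 3: V1 ← V0 → V4 → V6 ← V3 ← V2 → V5
  V6 is a collider here and neither V6 nor any of its descendants is conditioned on, so the collider stays closed — the path is blocked at V6.
Path 4: V1 ← V0 → V4 → V6 ← V5
  V6 is a collider here and neither V6 nor any of its descendants is conditioned on, so the collider stays closed — the path is blocked at V6.
Path 5: V1 → V6 ← V3 ← V2 → V5
  V6 is a collider here and neither V6 nor any of its descendants is conditioned on, so the collider stays closed — the path is blocked at V6.
Path 6: V1 → V6 ← V5
  V6 is a collider here and neither V6 nor any of its descendants is conditioned on, so the collider stays closed — the path is blocked at V6.
All paths are blocked; V1 ⊥ V5 | {V2, V3} holds.

Yes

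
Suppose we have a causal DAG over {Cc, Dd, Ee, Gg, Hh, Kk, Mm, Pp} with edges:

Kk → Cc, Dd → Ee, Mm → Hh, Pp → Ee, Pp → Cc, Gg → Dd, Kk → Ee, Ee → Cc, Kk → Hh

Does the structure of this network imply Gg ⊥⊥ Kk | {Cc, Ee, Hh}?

3 paths connect Gg and Kk; each must be blocked for d-separation to hold:
Path 1: Gg → Dd → Ee ← Kk
  Dd is a chain and Dd is not conditioned on; Ee is a collider and Ee is conditioned on, which opens it — no node blocks this path, so it is active.
Path 2: Gg → Dd → Ee ← Pp → Cc ← Kk
  Dd is a chain and Dd is not conditioned on; Ee is a collider and Ee is conditioned on, which opens it; Pp is a fork and Pp is not conditioned on; Cc is a collider and Cc is conditioned on, which opens it — no node blocks this path, so it is active.
Path 3: Gg → Dd → Ee → Cc ← Kk
  Ee is a chain here and Ee is conditioned on, so the path is blocked at Ee.
Because an active path exists, Gg and Kk are not d-separated.

No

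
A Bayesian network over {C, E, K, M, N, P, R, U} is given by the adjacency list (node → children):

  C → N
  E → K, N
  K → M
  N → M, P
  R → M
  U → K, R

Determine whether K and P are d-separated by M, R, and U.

No

There are 3 undirected paths between K and P; checking each against the conditioning set {M, R, U}:
Path 1: K → M ← N → P
  M is a collider and M is conditioned on, which opens it; N is a fork and N is not conditioned on — no node blocks this path, so it is active.
Path 2: K ← E → N → P
  E is a fork and E is not conditioned on; N is a chain and N is not conditioned on — no node blocks this path, so it is active.
Path 3: K ← U → R → M ← N → P
  U is a fork here and U is conditioned on, so the path is blocked at U.
At least one path is unblocked, so d-separation fails.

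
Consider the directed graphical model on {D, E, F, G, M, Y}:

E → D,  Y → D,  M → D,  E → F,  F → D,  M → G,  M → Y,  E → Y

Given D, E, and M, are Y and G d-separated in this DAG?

Yes — Y and G are d-separated given {D, E, M}.

Enumerating the 4 paths from Y to G and testing each for blocking by {D, E, M}:
  1. Y → D ← M → G — D:collider[open]; M:fork[blocks] ⇒ blocked
  2. Y ← E → D ← M → G — E:fork[blocks]; D:collider[open]; M:fork[blocks] ⇒ blocked
  3. Y ← E → F → D ← M → G — E:fork[blocks]; F:chain[open]; D:collider[open]; M:fork[blocks] ⇒ blocked
  4. Y ← M → G — M:fork[blocks] ⇒ blocked
Since every path is blocked, d-separation holds.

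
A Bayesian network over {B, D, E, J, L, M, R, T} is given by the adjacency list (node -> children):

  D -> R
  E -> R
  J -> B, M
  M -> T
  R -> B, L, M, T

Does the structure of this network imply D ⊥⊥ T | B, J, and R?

There are 3 undirected paths between D and T; checking each against the conditioning set {B, J, R}:
  1. D → R → M → T — R:chain[blocks]; M:chain[open] ⇒ blocked
  2. D → R → T — R:chain[blocks] ⇒ blocked
  3. D → R → B ← J → M → T — R:chain[blocks]; B:collider[open]; J:fork[blocks]; M:chain[open] ⇒ blocked
All paths are blocked; D ⊥ T | {B, J, R} holds.

Yes — D and T are d-separated given {B, J, R}.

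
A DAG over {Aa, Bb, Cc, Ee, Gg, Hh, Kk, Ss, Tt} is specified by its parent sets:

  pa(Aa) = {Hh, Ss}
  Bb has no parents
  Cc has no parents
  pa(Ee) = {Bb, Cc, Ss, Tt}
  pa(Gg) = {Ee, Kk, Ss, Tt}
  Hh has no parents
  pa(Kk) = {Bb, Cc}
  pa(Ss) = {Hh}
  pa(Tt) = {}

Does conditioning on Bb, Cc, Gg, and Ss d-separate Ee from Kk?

No — Ee and Kk are not d-separated given {Bb, Cc, Gg, Ss}.

There are 5 undirected paths between Ee and Kk; checking each against the conditioning set {Bb, Cc, Gg, Ss}:
  1. Ee ← Tt → Gg ← Kk — Tt:fork[open]; Gg:collider[open] ⇒ active
  2. Ee → Gg ← Kk — Gg:collider[open] ⇒ active
  3. Ee ← Cc → Kk — Cc:fork[blocks] ⇒ blocked
  4. Ee ← Ss → Gg ← Kk — Ss:fork[blocks]; Gg:collider[open] ⇒ blocked
  5. Ee ← Bb → Kk — Bb:fork[blocks] ⇒ blocked
Since the path Ee ← Tt → Gg ← Kk is active, Ee and Kk are not d-separated given {Bb, Cc, Gg, Ss}.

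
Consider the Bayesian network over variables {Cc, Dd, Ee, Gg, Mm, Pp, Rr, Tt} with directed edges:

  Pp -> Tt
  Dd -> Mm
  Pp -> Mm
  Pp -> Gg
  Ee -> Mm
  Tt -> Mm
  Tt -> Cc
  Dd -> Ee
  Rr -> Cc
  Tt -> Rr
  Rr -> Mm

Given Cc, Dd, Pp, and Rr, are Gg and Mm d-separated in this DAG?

Yes

There are 4 undirected paths between Gg and Mm; checking each against the conditioning set {Cc, Dd, Pp, Rr}:
Path 1: Gg ← Pp → Mm
  Pp is a fork here and Pp is conditioned on, so the path is blocked at Pp.
Path 2: Gg ← Pp → Tt → Mm
  Pp is a fork here and Pp is conditioned on, so the path is blocked at Pp.
Path 3: Gg ← Pp → Tt → Rr → Mm
  Pp is a fork here and Pp is conditioned on, so the path is blocked at Pp.
Path 4: Gg ← Pp → Tt → Cc ← Rr → Mm
  Pp is a fork here and Pp is conditioned on, so the path is blocked at Pp.
Every path is blocked, so Gg and Mm are d-separated given {Cc, Dd, Pp, Rr}.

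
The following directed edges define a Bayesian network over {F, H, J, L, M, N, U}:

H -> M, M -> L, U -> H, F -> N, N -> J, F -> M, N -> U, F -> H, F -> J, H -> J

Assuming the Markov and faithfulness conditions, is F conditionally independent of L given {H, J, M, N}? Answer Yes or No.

Yes

Enumerating the 6 paths from F to L and testing each for blocking by {H, J, M, N}:
  1. F → H → M → L — H:chain[blocks]; M:chain[blocks] ⇒ blocked
  2. F → J ← H → M → L — J:collider[open]; H:fork[blocks]; M:chain[blocks] ⇒ blocked
  3. F → J ← N → U → H → M → L — J:collider[open]; N:fork[blocks]; U:chain[open]; H:chain[blocks]; M:chain[blocks] ⇒ blocked
  4. F → M → L — M:chain[blocks] ⇒ blocked
  5. F → N → J ← H → M → L — N:chain[blocks]; J:collider[open]; H:fork[blocks]; M:chain[blocks] ⇒ blocked
  6. F → N → U → H → M → L — N:chain[blocks]; U:chain[open]; H:chain[blocks]; M:chain[blocks] ⇒ blocked
Since every path is blocked, d-separation holds.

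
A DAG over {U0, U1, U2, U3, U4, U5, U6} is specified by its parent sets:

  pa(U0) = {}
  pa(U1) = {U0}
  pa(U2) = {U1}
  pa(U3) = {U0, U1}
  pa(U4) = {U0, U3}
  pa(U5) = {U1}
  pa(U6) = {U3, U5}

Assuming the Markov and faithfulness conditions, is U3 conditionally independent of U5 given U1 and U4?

Yes

We examine all 4 paths between U3 and U5:
Path 1: U3 → U6 ← U5
  U6 is a collider here and neither U6 nor any of its descendants is conditioned on, so the collider stays closed — the path is blocked at U6.
Path 2: U3 → U4 ← U0 → U1 → U5
  U1 is a chain here and U1 is conditioned on, so the path is blocked at U1.
Path 3: U3 ← U1 → U5
  U1 is a fork here and U1 is conditioned on, so the path is blocked at U1.
Path 4: U3 ← U0 → U1 → U5
  U1 is a chain here and U1 is conditioned on, so the path is blocked at U1.
Since every path is blocked, d-separation holds.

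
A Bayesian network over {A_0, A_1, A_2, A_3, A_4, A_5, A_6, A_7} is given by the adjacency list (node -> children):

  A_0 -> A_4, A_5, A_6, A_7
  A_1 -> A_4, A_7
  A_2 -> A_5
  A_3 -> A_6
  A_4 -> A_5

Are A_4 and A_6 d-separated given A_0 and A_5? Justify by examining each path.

Yes

We examine all 3 paths between A_4 and A_6:
Path 1: A_4 ← A_0 → A_6
  A_0 is a fork here and A_0 is conditioned on, so the path is blocked at A_0.
Path 2: A_4 ← A_1 → A_7 ← A_0 → A_6
  A_7 is a collider here and neither A_7 nor any of its descendants is conditioned on, so the collider stays closed — the path is blocked at A_7.
Path 3: A_4 → A_5 ← A_0 → A_6
  A_0 is a fork here and A_0 is conditioned on, so the path is blocked at A_0.
Every path is blocked, so A_4 and A_6 are d-separated given {A_0, A_5}.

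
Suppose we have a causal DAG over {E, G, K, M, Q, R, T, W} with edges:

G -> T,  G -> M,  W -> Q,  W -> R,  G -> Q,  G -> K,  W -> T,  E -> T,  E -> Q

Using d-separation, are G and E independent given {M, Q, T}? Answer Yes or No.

No

4 paths connect G and E; each must be blocked for d-separation to hold:
Path 1: G → Q ← W → T ← E
  Q is a collider and Q is conditioned on, which opens it; W is a fork and W is not conditioned on; T is a collider and T is conditioned on, which opens it — no node blocks this path, so it is active.
Path 2: G → Q ← E
  Q is a collider and Q is conditioned on, which opens it — no node blocks this path, so it is active.
Path 3: G → T ← W → Q ← E
  T is a collider and T is conditioned on, which opens it; W is a fork and W is not conditioned on; Q is a collider and Q is conditioned on, which opens it — no node blocks this path, so it is active.
Path 4: G → T ← E
  T is a collider and T is conditioned on, which opens it — no node blocks this path, so it is active.
Since the path G → Q ← W → T ← E is active, G and E are not d-separated given {M, Q, T}.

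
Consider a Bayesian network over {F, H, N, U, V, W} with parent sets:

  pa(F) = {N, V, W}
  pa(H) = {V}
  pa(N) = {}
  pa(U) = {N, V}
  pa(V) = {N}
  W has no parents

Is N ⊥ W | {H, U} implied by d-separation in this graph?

We examine all 3 paths between N and W:
Path 1: N → U ← V → F ← W
  F is a collider here and neither F nor any of its descendants is conditioned on, so the collider stays closed — the path is blocked at F.
Path 2: N → V → F ← W
  F is a collider here and neither F nor any of its descendants is conditioned on, so the collider stays closed — the path is blocked at F.
Path 3: N → F ← W
  F is a collider here and neither F nor any of its descendants is conditioned on, so the collider stays closed — the path is blocked at F.
All paths are blocked; N ⊥ W | {H, U} holds.

Yes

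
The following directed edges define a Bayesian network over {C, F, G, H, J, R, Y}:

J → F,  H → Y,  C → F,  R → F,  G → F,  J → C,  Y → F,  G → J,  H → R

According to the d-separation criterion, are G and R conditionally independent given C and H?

Yes — G and R are d-separated given {C, H}.

6 paths connect G and R; each must be blocked for d-separation to hold:
Path 1: G → J → C → F ← R
  C is a chain here and C is conditioned on, so the path is blocked at C.
Path 2: G → J → C → F ← Y ← H → R
  C is a chain here and C is conditioned on, so the path is blocked at C.
Path 3: G → J → F ← R
  F is a collider here and neither F nor any of its descendants is conditioned on, so the collider stays closed — the path is blocked at F.
Path 4: G → J → F ← Y ← H → R
  F is a collider here and neither F nor any of its descendants is conditioned on, so the collider stays closed — the path is blocked at F.
Path 5: G → F ← R
  F is a collider here and neither F nor any of its descendants is conditioned on, so the collider stays closed — the path is blocked at F.
Path 6: G → F ← Y ← H → R
  F is a collider here and neither F nor any of its descendants is conditioned on, so the collider stays closed — the path is blocked at F.
Since every path is blocked, d-separation holds.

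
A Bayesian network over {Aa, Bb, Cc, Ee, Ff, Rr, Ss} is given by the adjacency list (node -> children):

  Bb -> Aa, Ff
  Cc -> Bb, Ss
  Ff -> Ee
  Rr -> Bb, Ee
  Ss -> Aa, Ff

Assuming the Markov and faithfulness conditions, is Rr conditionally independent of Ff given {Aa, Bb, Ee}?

There are 4 undirected paths between Rr and Ff; checking each against the conditioning set {Aa, Bb, Ee}:
Path 1: Rr → Bb → Aa ← Ss → Ff
  Bb is a chain here and Bb is conditioned on, so the path is blocked at Bb.
Path 2: Rr → Bb → Ff
  Bb is a chain here and Bb is conditioned on, so the path is blocked at Bb.
Path 3: Rr → Bb ← Cc → Ss → Ff
  Bb is a collider and Bb is conditioned on, which opens it; Cc is a fork and Cc is not conditioned on; Ss is a chain and Ss is not conditioned on — no node blocks this path, so it is active.
Path 4: Rr → Ee ← Ff
  Ee is a collider and Ee is conditioned on, which opens it — no node blocks this path, so it is active.
Because an active path exists, Rr and Ff are not d-separated.

No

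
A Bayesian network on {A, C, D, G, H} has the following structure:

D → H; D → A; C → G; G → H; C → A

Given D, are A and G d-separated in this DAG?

Enumerating the 2 paths from A to G and testing each for blocking by {D}:
  1. A ← C → G — C:fork[open] ⇒ active
  2. A ← D → H ← G — D:fork[blocks]; H:collider[blocks] ⇒ blocked
Because an active path exists, A and G are not d-separated.

No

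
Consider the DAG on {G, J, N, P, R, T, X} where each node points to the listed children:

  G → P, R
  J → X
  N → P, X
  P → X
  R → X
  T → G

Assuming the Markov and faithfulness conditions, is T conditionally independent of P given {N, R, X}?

Enumerating the 3 paths from T to P and testing each for blocking by {N, R, X}:
Path 1: T → G → P
  G is a chain and G is not conditioned on — no node blocks this path, so it is active.
Path 2: T → G → R → X ← N → P
  R is a chain here and R is conditioned on, so the path is blocked at R.
Path 3: T → G → R → X ← P
  R is a chain here and R is conditioned on, so the path is blocked at R.
Since the path T → G → P is active, T and P are not d-separated given {N, R, X}.

No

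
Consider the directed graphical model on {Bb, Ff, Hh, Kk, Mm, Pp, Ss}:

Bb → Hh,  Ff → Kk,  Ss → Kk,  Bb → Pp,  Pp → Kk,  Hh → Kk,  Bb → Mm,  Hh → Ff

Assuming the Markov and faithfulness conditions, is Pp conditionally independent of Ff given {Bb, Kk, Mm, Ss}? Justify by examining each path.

No

There are 4 undirected paths between Pp and Ff; checking each against the conditioning set {Bb, Kk, Mm, Ss}:
Path 1: Pp → Kk ← Hh → Ff
  Kk is a collider and Kk is conditioned on, which opens it; Hh is a fork and Hh is not conditioned on — no node blocks this path, so it is active.
Path 2: Pp → Kk ← Ff
  Kk is a collider and Kk is conditioned on, which opens it — no node blocks this path, so it is active.
Path 3: Pp ← Bb → Hh → Kk ← Ff
  Bb is a fork here and Bb is conditioned on, so the path is blocked at Bb.
Path 4: Pp ← Bb → Hh → Ff
  Bb is a fork here and Bb is conditioned on, so the path is blocked at Bb.
At least one path is unblocked, so d-separation fails.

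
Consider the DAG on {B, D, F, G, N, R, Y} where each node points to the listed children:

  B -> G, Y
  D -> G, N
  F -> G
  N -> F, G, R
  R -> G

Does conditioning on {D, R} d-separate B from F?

Enumerating the 4 paths from B to F and testing each for blocking by {D, R}:
  1. B → G ← F — G:collider[blocks] ⇒ blocked
  2. B → G ← N → F — G:collider[blocks]; N:fork[open] ⇒ blocked
  3. B → G ← R ← N → F — G:collider[blocks]; R:chain[blocks]; N:fork[open] ⇒ blocked
  4. B → G ← D → N → F — G:collider[blocks]; D:fork[blocks]; N:chain[open] ⇒ blocked
All paths are blocked; B ⊥ F | {D, R} holds.

Yes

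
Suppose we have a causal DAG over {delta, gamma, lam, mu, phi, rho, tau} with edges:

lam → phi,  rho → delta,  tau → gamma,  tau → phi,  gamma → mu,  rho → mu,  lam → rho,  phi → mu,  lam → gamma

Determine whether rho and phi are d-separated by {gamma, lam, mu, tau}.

No

6 paths connect rho and phi; each must be blocked for d-separation to hold:
  1. rho → mu ← phi — mu:collider[open] ⇒ active
  2. rho → mu ← gamma ← tau → phi — mu:collider[open]; gamma:chain[blocks]; tau:fork[blocks] ⇒ blocked
  3. rho → mu ← gamma ← lam → phi — mu:collider[open]; gamma:chain[blocks]; lam:fork[blocks] ⇒ blocked
  4. rho ← lam → phi — lam:fork[blocks] ⇒ blocked
  5. rho ← lam → gamma → mu ← phi — lam:fork[blocks]; gamma:chain[blocks]; mu:collider[open] ⇒ blocked
  6. rho ← lam → gamma ← tau → phi — lam:fork[blocks]; gamma:collider[open]; tau:fork[blocks] ⇒ blocked
Because an active path exists, rho and phi are not d-separated.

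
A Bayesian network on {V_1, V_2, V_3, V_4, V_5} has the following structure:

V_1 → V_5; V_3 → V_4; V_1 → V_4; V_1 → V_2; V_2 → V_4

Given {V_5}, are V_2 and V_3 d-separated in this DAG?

Enumerating the 2 paths from V_2 to V_3 and testing each for blocking by {V_5}:
Path 1: V_2 ← V_1 → V_4 ← V_3
  V_4 is a collider here and neither V_4 nor any of its descendants is conditioned on, so the collider stays closed — the path is blocked at V_4.
Path 2: V_2 → V_4 ← V_3
  V_4 is a collider here and neither V_4 nor any of its descendants is conditioned on, so the collider stays closed — the path is blocked at V_4.
All paths are blocked; V_2 ⊥ V_3 | {V_5} holds.

Yes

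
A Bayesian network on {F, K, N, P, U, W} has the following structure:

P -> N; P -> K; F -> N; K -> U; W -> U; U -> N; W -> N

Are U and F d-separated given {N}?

No

There are 3 undirected paths between U and F; checking each against the conditioning set {N}:
Path 1: U → N ← F
  N is a collider and N is conditioned on, which opens it — no node blocks this path, so it is active.
Path 2: U ← K ← P → N ← F
  K is a chain and K is not conditioned on; P is a fork and P is not conditioned on; N is a collider and N is conditioned on, which opens it — no node blocks this path, so it is active.
Path 3: U ← W → N ← F
  W is a fork and W is not conditioned on; N is a collider and N is conditioned on, which opens it — no node blocks this path, so it is active.
At least one path is unblocked, so d-separation fails.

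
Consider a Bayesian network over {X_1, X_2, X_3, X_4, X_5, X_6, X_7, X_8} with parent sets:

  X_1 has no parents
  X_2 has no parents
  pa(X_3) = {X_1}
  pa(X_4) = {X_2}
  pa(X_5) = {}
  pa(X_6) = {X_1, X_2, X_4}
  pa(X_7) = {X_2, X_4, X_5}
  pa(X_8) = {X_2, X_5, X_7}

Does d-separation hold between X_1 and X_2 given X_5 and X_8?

Yes — X_1 and X_2 are d-separated given {X_5, X_8}.

Enumerating the 5 paths from X_1 to X_2 and testing each for blocking by {X_5, X_8}:
Path 1: X_1 → X_6 ← X_4 → X_7 → X_8 ← X_2
  X_6 is a collider here and neither X_6 nor any of its descendants is conditioned on, so the collider stays closed — the path is blocked at X_6.
Path 2: X_1 → X_6 ← X_4 → X_7 ← X_5 → X_8 ← X_2
  X_6 is a collider here and neither X_6 nor any of its descendants is conditioned on, so the collider stays closed — the path is blocked at X_6.
Path 3: X_1 → X_6 ← X_4 → X_7 ← X_2
  X_6 is a collider here and neither X_6 nor any of its descendants is conditioned on, so the collider stays closed — the path is blocked at X_6.
Path 4: X_1 → X_6 ← X_4 ← X_2
  X_6 is a collider here and neither X_6 nor any of its descendants is conditioned on, so the collider stays closed — the path is blocked at X_6.
Path 5: X_1 → X_6 ← X_2
  X_6 is a collider here and neither X_6 nor any of its descendants is conditioned on, so the collider stays closed — the path is blocked at X_6.
Since every path is blocked, d-separation holds.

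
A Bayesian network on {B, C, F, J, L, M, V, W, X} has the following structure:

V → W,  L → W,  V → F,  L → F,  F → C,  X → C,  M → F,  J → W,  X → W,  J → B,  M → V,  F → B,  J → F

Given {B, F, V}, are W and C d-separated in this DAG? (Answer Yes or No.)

No

Enumerating the 6 paths from W to C and testing each for blocking by {B, F, V}:
Path 1: W ← L → F → C
  F is a chain here and F is conditioned on, so the path is blocked at F.
Path 2: W ← X → C
  X is a fork and X is not conditioned on — no node blocks this path, so it is active.
Path 3: W ← J → F → C
  F is a chain here and F is conditioned on, so the path is blocked at F.
Path 4: W ← J → B ← F → C
  F is a fork here and F is conditioned on, so the path is blocked at F.
Path 5: W ← V ← M → F → C
  V is a chain here and V is conditioned on, so the path is blocked at V.
Path 6: W ← V → F → C
  V is a fork here and V is conditioned on, so the path is blocked at V.
Because an active path exists, W and C are not d-separated.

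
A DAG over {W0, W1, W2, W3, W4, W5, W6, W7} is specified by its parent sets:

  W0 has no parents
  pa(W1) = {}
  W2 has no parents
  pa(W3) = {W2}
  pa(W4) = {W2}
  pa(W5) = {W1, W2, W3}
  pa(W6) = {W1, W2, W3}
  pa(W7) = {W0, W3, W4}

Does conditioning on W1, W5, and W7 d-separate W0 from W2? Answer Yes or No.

No

Enumerating the 6 paths from W0 to W2 and testing each for blocking by {W1, W5, W7}:
Path 1: W0 → W7 ← W3 ← W2
  W7 is a collider and W7 is conditioned on, which opens it; W3 is a chain and W3 is not conditioned on — no node blocks this path, so it is active.
Path 2: W0 → W7 ← W3 → W5 ← W2
  W7 is a collider and W7 is conditioned on, which opens it; W3 is a fork and W3 is not conditioned on; W5 is a collider and W5 is conditioned on, which opens it — no node blocks this path, so it is active.
Path 3: W0 → W7 ← W3 → W5 ← W1 → W6 ← W2
  W1 is a fork here and W1 is conditioned on, so the path is blocked at W1.
Path 4: W0 → W7 ← W3 → W6 ← W2
  W6 is a collider here and neither W6 nor any of its descendants is conditioned on, so the collider stays closed — the path is blocked at W6.
Path 5: W0 → W7 ← W3 → W6 ← W1 → W5 ← W2
  W6 is a collider here and neither W6 nor any of its descendants is conditioned on, so the collider stays closed — the path is blocked at W6.
Path 6: W0 → W7 ← W4 ← W2
  W7 is a collider and W7 is conditioned on, which opens it; W4 is a chain and W4 is not conditioned on — no node blocks this path, so it is active.
Since the path W0 → W7 ← W3 ← W2 is active, W0 and W2 are not d-separated given {W1, W5, W7}.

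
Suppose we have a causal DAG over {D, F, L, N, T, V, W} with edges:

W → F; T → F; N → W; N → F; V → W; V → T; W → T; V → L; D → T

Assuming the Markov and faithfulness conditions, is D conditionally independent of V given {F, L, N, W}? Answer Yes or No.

We examine all 4 paths between D and V:
Path 1: D → T → F ← N → W ← V
  N is a fork here and N is conditioned on, so the path is blocked at N.
Path 2: D → T → F ← W ← V
  W is a chain here and W is conditioned on, so the path is blocked at W.
Path 3: D → T ← V
  T is a collider and its descendant F is conditioned on, which opens it — no node blocks this path, so it is active.
Path 4: D → T ← W ← V
  W is a chain here and W is conditioned on, so the path is blocked at W.
Because an active path exists, D and V are not d-separated.

No — D and V are not d-separated given {F, L, N, W}.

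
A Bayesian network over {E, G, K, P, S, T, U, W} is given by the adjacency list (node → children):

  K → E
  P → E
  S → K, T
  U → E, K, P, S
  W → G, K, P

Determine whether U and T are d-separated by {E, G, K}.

There are 6 undirected paths between U and T; checking each against the conditioning set {E, G, K}:
Path 1: U → S → T
  S is a chain and S is not conditioned on — no node blocks this path, so it is active.
Path 2: U → E ← P ← W → K ← S → T
  E is a collider and E is conditioned on, which opens it; P is a chain and P is not conditioned on; W is a fork and W is not conditioned on; K is a collider and K is conditioned on, which opens it; S is a fork and S is not conditioned on — no node blocks this path, so it is active.
Path 3: U → E ← K ← S → T
  K is a chain here and K is conditioned on, so the path is blocked at K.
Path 4: U → P ← W → K ← S → T
  P is a collider and its descendant E is conditioned on, which opens it; W is a fork and W is not conditioned on; K is a collider and K is conditioned on, which opens it; S is a fork and S is not conditioned on — no node blocks this path, so it is active.
Path 5: U → P → E ← K ← S → T
  K is a chain here and K is conditioned on, so the path is blocked at K.
Path 6: U → K ← S → T
  K is a collider and K is conditioned on, which opens it; S is a fork and S is not conditioned on — no node blocks this path, so it is active.
Because an active path exists, U and T are not d-separated.

No — U and T are not d-separated given {E, G, K}.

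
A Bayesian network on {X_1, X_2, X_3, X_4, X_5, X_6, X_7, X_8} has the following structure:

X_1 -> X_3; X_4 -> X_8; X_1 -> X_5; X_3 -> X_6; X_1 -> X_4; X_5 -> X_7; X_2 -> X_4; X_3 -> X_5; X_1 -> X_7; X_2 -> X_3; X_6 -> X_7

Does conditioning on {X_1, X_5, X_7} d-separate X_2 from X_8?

No

We examine all 6 paths between X_2 and X_8:
  1. X_2 → X_3 ← X_1 → X_4 → X_8 — X_3:collider[open]; X_1:fork[blocks]; X_4:chain[open] ⇒ blocked
  2. X_2 → X_3 → X_6 → X_7 ← X_1 → X_4 → X_8 — X_3:chain[open]; X_6:chain[open]; X_7:collider[open]; X_1:fork[blocks]; X_4:chain[open] ⇒ blocked
  3. X_2 → X_3 → X_6 → X_7 ← X_5 ← X_1 → X_4 → X_8 — X_3:chain[open]; X_6:chain[open]; X_7:collider[open]; X_5:chain[blocks]; X_1:fork[blocks]; X_4:chain[open] ⇒ blocked
  4. X_2 → X_3 → X_5 ← X_1 → X_4 → X_8 — X_3:chain[open]; X_5:collider[open]; X_1:fork[blocks]; X_4:chain[open] ⇒ blocked
  5. X_2 → X_3 → X_5 → X_7 ← X_1 → X_4 → X_8 — X_3:chain[open]; X_5:chain[blocks]; X_7:collider[open]; X_1:fork[blocks]; X_4:chain[open] ⇒ blocked
  6. X_2 → X_4 → X_8 — X_4:chain[open] ⇒ active
Since the path X_2 → X_4 → X_8 is active, X_2 and X_8 are not d-separated given {X_1, X_5, X_7}.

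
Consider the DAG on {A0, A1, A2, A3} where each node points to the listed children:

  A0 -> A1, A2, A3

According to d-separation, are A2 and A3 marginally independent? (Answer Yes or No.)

No

There is one path between A2 and A3:
  1. A2 ← A0 → A3 — A0:fork[open] ⇒ active
Since the path A2 ← A0 → A3 is active, A2 and A3 are not d-separated given ∅.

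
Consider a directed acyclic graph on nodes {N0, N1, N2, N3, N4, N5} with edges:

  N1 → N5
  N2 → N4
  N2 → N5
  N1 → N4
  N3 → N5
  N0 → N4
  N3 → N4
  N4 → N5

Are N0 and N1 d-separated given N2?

Yes

Enumerating the 4 paths from N0 to N1 and testing each for blocking by {N2}:
Path 1: N0 → N4 ← N2 → N5 ← N1
  N4 is a collider here and neither N4 nor any of its descendants is conditioned on, so the collider stays closed — the path is blocked at N4.
Path 2: N0 → N4 ← N3 → N5 ← N1
  N4 is a collider here and neither N4 nor any of its descendants is conditioned on, so the collider stays closed — the path is blocked at N4.
Path 3: N0 → N4 ← N1
  N4 is a collider here and neither N4 nor any of its descendants is conditioned on, so the collider stays closed — the path is blocked at N4.
Path 4: N0 → N4 → N5 ← N1
  N5 is a collider here and neither N5 nor any of its descendants is conditioned on, so the collider stays closed — the path is blocked at N5.
All paths are blocked; N0 ⊥ N1 | {N2} holds.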